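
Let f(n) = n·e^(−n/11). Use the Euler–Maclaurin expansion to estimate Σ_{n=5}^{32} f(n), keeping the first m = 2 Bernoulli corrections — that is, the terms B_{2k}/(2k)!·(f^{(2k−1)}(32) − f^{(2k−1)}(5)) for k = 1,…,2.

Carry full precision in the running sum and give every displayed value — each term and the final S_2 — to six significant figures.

S_2 ≈ 88.3449

Integral: ∫_5^32 x·e^(−x/11) dx = 85.9232.
½[f(5) + f(32)] = ½[3.17368 + 1.74481] = 2.45925.
Running total after boundary: 88.3824.
Correction k=1: B_{2}/2! · (f^{(1)}(32) − f^{(1)}(5)) = 1/12 · (-0.104094 − 0.346220) = -0.0375261.
Partial sum through k=1: 88.3449.
Correction k=2: B_{4}/4! · (f^{(3)}(32) − f^{(3)}(5)) = −1/720 · (4.09656e-05 − 0.0133528) = 1.84887e-05.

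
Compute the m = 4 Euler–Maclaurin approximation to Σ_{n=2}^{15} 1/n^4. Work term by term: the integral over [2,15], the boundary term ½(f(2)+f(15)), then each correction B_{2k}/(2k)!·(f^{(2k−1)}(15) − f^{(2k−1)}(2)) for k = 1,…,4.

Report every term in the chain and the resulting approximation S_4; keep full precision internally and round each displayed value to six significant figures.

Integral: ∫_2^15 1/x^4 dx = 0.0415679.
½[f(2) + f(15)] = ½[0.0625000 + 1.97531e-05] = 0.0312599.
So far: 0.0728278.
Order-1 term: 1/12 · (-5.26749e-06 − (-0.125000)) = 0.0104162.
Partial sum through k=1: 0.0832440.
Order-2 term: −1/720 · (-7.02332e-07 − (-0.937500)) = -0.00130208.
Partial sum through k=2: 0.0819419.
Order-3 term: 1/30240 · (-1.74803e-07 − (-13.1250)) = 0.000434028.
Partial sum through k=3: 0.0823760.
Order-4 term: −1/1209600 · (-6.99210e-08 − (-295.312)) = -0.000244141.

S_4 ≈ 0.0821318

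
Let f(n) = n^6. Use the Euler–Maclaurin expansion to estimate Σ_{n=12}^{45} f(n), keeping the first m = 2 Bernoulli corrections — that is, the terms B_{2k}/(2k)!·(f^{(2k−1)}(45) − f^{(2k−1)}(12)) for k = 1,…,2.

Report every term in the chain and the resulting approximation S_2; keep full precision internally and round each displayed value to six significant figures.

S_2 ≈ 5.76217e+10

Integral: ∫_12^45 x^6 dx = 5.33762e+10.
Boundary: ½(f(12) + f(45)) = ½(2.98598e+06 + 8.30377e+09) = 4.15338e+09.
Integral + boundary = 5.75296e+10.
Correction k=1: B_{2}/2! · (f^{(1)}(45) − f^{(1)}(12)) = 1/12 · (1.10717e+09 − 1.49299e+06) = 9.21396e+07.
Partial sum through k=1: 5.76217e+10.
Correction k=2: B_{4}/4! · (f^{(3)}(45) − f^{(3)}(12)) = −1/720 · (1.09350e+07 − 207360) = -14899.5.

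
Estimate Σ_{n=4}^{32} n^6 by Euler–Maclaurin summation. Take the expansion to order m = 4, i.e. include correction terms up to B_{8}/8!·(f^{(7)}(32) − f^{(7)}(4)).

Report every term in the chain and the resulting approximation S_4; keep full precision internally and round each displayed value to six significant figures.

Integral: ∫_4^32 x^6 dx = 4.90853e+09.
Endpoint term: (f(4) + f(32))/2 = (4096.00 + 1.07374e+09)/2 = 5.36873e+08.
So far: 5.44540e+09.
Correction k=1: B_{2}/2! · (f^{(1)}(32) − f^{(1)}(4)) = 1/12 · (2.01327e+08 − 6144.00) = 1.67767e+07.
Partial sum through k=1: 5.46218e+09.
Correction k=2: B_{4}/4! · (f^{(3)}(32) − f^{(3)}(4)) = −1/720 · (3.93216e+06 − 7680.00) = -5450.67.
Partial sum through k=2: 5.46218e+09.
Correction k=3: B_{6}/6! · (f^{(5)}(32) − f^{(5)}(4)) = 1/30240 · (23040.0 − 2880.00) = 0.666667.
Partial sum through k=3: 5.46218e+09.
Correction k=4: B_{8}/8! · (f^{(7)}(32) − f^{(7)}(4)) = −1/1209600 · (0.00000 − 0.00000) = 0.00000.

S_4 ≈ 5.46218e+09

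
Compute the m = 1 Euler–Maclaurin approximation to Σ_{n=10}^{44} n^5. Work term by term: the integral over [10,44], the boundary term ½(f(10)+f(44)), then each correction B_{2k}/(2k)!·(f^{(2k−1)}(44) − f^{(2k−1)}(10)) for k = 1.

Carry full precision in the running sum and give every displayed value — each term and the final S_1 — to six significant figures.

S_1 ≈ 1.29328e+09

∫_10^44 x^5 dx evaluates to 1.20922e+09.
½[f(10) + f(44)] = ½[100000 + 1.64916e+08] = 8.25081e+07.
Running total after boundary: 1.29173e+09.
k=1: B_{2}/(2)! × [f^{(1)}(44) − f^{(1)}(10)] = 1/12 × (1.87405e+07 − 50000.0) = 1.55754e+06.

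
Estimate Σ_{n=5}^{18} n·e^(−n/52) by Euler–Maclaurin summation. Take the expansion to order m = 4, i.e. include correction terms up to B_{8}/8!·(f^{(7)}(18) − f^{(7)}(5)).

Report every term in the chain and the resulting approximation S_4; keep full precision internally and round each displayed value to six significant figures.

S_4 ≈ 125.931

The integral term ∫_5^18 x·e^(−x/52) dx = 117.324.
Boundary: ½(f(5) + f(18)) = ½(4.54162 + 12.7333) = 8.63744.
Integral + boundary = 125.961.
Order-1 term: 1/12 · (0.462533 − 0.820985) = -0.0298710.
Partial sum through k=1: 125.931.
Order-2 term: −1/720 · (0.000694283 − 0.000975456) = 3.90519e-07.
Partial sum through k=2: 125.931.
Order-3 term: 1/30240 · (4.50263e-07 − 6.09206e-07) = -5.25607e-12.
Partial sum through k=3: 125.931.
Order-4 term: −1/1209600 · (2.38078e-10 − 3.17185e-10) = 6.53986e-17.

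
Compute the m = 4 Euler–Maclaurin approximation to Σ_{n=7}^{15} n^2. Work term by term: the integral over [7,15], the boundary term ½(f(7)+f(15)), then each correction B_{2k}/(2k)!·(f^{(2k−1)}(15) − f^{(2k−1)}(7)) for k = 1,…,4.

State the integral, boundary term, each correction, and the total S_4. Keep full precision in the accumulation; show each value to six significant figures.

S_4 ≈ 1149.00

The integral term ∫_7^15 x^2 dx = 1010.67.
½[f(7) + f(15)] = ½[49.0000 + 225.000] = 137.000.
Running total after boundary: 1147.67.
Order-1 term: 1/12 · (30.0000 − 14.0000) = 1.33333.
Running total after k=1: 1149.00.
Order-2 term: −1/720 · (0.00000 − 0.00000) = 0.00000.
Running total after k=2: 1149.00.
Order-3 term: 1/30240 · (0.00000 − 0.00000) = 0.00000.
Running total after k=3: 1149.00.
Order-4 term: −1/1209600 · (0.00000 − 0.00000) = 0.00000.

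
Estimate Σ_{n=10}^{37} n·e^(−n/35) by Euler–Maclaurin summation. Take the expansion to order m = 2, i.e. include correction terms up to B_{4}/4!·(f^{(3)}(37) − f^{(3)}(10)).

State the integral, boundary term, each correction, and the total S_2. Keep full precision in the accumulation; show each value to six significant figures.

S_2 ≈ 318.149

Integral: ∫_10^37 x·e^(−x/35) dx = 308.010.
½[f(10) + f(37)] = ½[7.51477 + 12.8555] = 10.1852.
So far: 318.195.
Correction k=1: B_{2}/2! · (f^{(1)}(37) − f^{(1)}(10)) = 1/12 · (-0.0198541 − 0.536769) = -0.0463853.
Partial sum through k=1: 318.149.
Correction k=2: B_{4}/4! · (f^{(3)}(37) − f^{(3)}(10)) = −1/720 · (0.000551053 − 0.00166508) = 1.54726e-06.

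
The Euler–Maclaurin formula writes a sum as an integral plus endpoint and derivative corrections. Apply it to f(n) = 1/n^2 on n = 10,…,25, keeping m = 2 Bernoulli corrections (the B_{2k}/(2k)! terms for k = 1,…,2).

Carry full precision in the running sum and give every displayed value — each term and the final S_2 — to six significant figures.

S_2 ≈ 0.0659557

Integral: ∫_10^25 1/x^2 dx = 0.0600000.
½[f(10) + f(25)] = ½[0.0100000 + 0.00160000] = 0.00580000.
So far: 0.0658000.
Order-1 term: 1/12 · (-0.000128000 − (-0.00200000)) = 0.000156000.
Running total after k=1: 0.0659560.
Order-2 term: −1/720 · (-2.45760e-06 − (-0.000240000)) = -3.29920e-07.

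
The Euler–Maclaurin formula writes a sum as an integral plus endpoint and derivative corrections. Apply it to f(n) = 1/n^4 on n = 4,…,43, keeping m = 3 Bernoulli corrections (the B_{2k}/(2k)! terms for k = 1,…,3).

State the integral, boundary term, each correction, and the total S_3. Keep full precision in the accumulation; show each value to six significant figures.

S_3 ≈ 0.00747361

The integral term ∫_4^43 1/x^4 dx = 0.00520414.
Boundary: ½(f(4) + f(43)) = ½(0.00390625 + 2.92500e-07) = 0.00195327.
So far: 0.00715741.
k=1: B_{2}/(2)! × [f^{(1)}(43) − f^{(1)}(4)] = 1/12 × (-2.72093e-08 − (-0.00390625)) = 0.000325519.
After k=1: 0.00748293.
k=2: B_{4}/(4)! × [f^{(3)}(43) − f^{(3)}(4)] = −1/720 × (-4.41471e-10 − (-0.00732422)) = -1.01725e-05.
After k=2: 0.00747276.
k=3: B_{6}/(6)! × [f^{(5)}(43) − f^{(5)}(4)] = 1/30240 × (-1.33707e-11 − (-0.0256348)) = 8.47711e-07.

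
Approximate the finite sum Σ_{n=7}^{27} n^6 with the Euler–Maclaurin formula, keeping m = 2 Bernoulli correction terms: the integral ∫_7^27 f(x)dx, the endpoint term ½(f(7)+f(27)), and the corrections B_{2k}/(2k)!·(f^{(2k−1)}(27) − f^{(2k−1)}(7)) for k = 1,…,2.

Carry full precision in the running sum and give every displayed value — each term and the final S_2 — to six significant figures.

Integral: ∫_7^27 x^6 dx = 1.49422e+09.
½[f(7) + f(27)] = ½[117649 + 3.87420e+08] = 1.93769e+08.
Integral + boundary = 1.68799e+09.
Order-1 term: 1/12 · (8.60934e+07 − 100842) = 7.16605e+06.
Partial sum through k=1: 1.69515e+09.
Order-2 term: −1/720 · (2.36196e+06 − 41160.0) = -3223.33.

S_2 ≈ 1.69515e+09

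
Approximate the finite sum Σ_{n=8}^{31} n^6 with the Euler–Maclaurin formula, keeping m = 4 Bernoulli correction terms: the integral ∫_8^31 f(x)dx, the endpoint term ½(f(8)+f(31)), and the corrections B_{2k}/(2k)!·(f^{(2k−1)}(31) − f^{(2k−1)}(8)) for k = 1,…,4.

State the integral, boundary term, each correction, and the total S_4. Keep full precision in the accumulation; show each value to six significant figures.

The integral term ∫_8^31 x^6 dx = 3.93007e+09.
½[f(8) + f(31)] = ½[262144 + 8.87504e+08] = 4.43883e+08.
So far: 4.37396e+09.
Correction k=1: B_{2}/2! · (f^{(1)}(31) − f^{(1)}(8)) = 1/12 · (1.71775e+08 − 196608) = 1.42982e+07.
Running total after k=1: 4.38825e+09.
Correction k=2: B_{4}/4! · (f^{(3)}(31) − f^{(3)}(8)) = −1/720 · (3.57492e+06 − 61440.0) = -4879.83.
Running total after k=2: 4.38825e+09.
Correction k=3: B_{6}/6! · (f^{(5)}(31) − f^{(5)}(8)) = 1/30240 · (22320.0 − 5760.00) = 0.547619.
Running total after k=3: 4.38825e+09.
Correction k=4: B_{8}/8! · (f^{(7)}(31) − f^{(7)}(8)) = −1/1209600 · (0.00000 − 0.00000) = 0.00000.

S_4 ≈ 4.38825e+09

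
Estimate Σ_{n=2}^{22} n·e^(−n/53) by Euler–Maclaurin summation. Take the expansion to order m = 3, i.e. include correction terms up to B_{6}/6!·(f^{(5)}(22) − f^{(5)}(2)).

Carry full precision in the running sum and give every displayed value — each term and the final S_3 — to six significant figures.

∫_2^22 x·e^(−x/53) dx evaluates to 182.445.
Boundary: ½(f(2) + f(22)) = ½(1.92593 + 14.5261) = 8.22603.
Integral + boundary = 190.671.
k=1: B_{2}/(2)! × [f^{(1)}(22) − f^{(1)}(2)] = 1/12 × (0.386200 − 0.926629) = -0.0450357.
Running total after k=1: 190.626.
k=2: B_{4}/(4)! × [f^{(3)}(22) − f^{(3)}(2)] = −1/720 × (0.000607603 − 0.00101551) = 5.66536e-07.
Running total after k=2: 190.626.
k=3: B_{6}/(6)! × [f^{(5)}(22) − f^{(5)}(2)] = 1/30240 × (3.83666e-07 − 6.05603e-07) = -7.33917e-12.

S_3 ≈ 190.626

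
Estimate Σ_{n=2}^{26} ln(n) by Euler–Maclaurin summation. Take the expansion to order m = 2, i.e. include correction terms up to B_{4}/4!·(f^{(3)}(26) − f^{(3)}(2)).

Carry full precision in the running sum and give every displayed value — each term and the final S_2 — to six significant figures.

The integral term ∫_2^26 ln(x) dx = 59.3242.
Endpoint term: (f(2) + f(26))/2 = (0.693147 + 3.25810)/2 = 1.97562.
Integral + boundary = 61.2998.
Correction k=1: B_{2}/2! · (f^{(1)}(26) − f^{(1)}(2)) = 1/12 · (0.0384615 − 0.500000) = -0.0384615.
Partial sum through k=1: 61.2614.
Correction k=2: B_{4}/4! · (f^{(3)}(26) − f^{(3)}(2)) = −1/720 · (0.000113792 − 0.250000) = 0.000347064.

S_2 ≈ 61.2617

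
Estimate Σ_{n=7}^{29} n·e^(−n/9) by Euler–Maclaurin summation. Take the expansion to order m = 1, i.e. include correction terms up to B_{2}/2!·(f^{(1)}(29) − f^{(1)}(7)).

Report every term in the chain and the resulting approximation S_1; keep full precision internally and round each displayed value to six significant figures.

Integral: ∫_7^29 x·e^(−x/9) dx = 52.5230.
Endpoint term: (f(7) + f(29))/2 = (3.21598 + 1.15612)/2 = 2.18605.
So far: 54.7091.
k=1: B_{2}/(2)! × [f^{(1)}(29) − f^{(1)}(7)] = 1/12 × (-0.0885919 − 0.102095) = -0.0158905.

S_1 ≈ 54.6932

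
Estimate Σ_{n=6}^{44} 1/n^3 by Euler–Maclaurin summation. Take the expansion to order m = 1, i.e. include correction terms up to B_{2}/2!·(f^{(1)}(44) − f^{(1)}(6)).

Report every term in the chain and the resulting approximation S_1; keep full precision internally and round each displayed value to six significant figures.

S_1 ≈ 0.0161441

Integral: ∫_6^44 1/x^3 dx = 0.0136306.
Endpoint term: (f(6) + f(44))/2 = (0.00462963 + 1.17393e-05)/2 = 0.00232068.
Running total after boundary: 0.0159513.
Order-1 term: 1/12 · (-8.00406e-07 − (-0.00231481)) = 0.000192835.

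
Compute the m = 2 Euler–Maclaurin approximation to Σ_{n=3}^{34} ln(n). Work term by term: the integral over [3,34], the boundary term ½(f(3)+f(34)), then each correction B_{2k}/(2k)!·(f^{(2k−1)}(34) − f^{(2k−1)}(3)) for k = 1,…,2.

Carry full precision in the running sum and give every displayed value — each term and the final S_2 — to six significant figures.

The integral term ∫_3^34 ln(x) dx = 85.6004.
Endpoint term: (f(3) + f(34))/2 = (1.09861 + 3.52636)/2 = 2.31249.
Running total after boundary: 87.9129.
Correction k=1: B_{2}/2! · (f^{(1)}(34) − f^{(1)}(3)) = 1/12 · (0.0294118 − 0.333333) = -0.0253268.
Running total after k=1: 87.8876.
Correction k=2: B_{4}/4! · (f^{(3)}(34) − f^{(3)}(3)) = −1/720 · (5.08854e-05 − 0.0740741) = 0.000102810.

S_2 ≈ 87.8877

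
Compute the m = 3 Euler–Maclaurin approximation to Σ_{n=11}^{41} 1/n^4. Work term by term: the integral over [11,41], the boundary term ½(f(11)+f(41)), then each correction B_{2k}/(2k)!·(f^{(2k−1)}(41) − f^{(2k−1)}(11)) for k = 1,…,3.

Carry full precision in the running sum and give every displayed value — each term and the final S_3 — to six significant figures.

∫_11^41 1/x^4 dx evaluates to 0.000245602.
Boundary: ½(f(11) + f(41)) = ½(6.83013e-05 + 3.53887e-07) = 3.43276e-05.
So far: 0.000279929.
k=1: B_{2}/(2)! × [f^{(1)}(41) − f^{(1)}(11)] = 1/12 × (-3.45256e-08 − (-2.48369e-05)) = 2.06686e-06.
Partial sum through k=1: 0.000281996.
k=2: B_{4}/(4)! × [f^{(3)}(41) − f^{(3)}(11)] = −1/720 × (-6.16161e-10 − (-6.15790e-06)) = -8.55178e-09.
Partial sum through k=2: 0.000281988.
k=3: B_{6}/(6)! × [f^{(5)}(41) − f^{(5)}(11)] = 1/30240 × (-2.05265e-11 − (-2.84994e-06)) = 9.42432e-11.

S_3 ≈ 0.000281988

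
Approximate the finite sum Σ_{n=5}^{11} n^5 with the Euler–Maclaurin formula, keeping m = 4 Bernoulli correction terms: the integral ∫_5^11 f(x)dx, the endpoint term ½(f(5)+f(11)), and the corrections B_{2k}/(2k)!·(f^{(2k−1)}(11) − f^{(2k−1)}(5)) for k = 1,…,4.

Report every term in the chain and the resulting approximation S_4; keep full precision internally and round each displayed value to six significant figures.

The integral term ∫_5^11 x^5 dx = 292656.
½[f(5) + f(11)] = ½[3125.00 + 161051] = 82088.0.
So far: 374744.
k=1: B_{2}/(2)! × [f^{(1)}(11) − f^{(1)}(5)] = 1/12 × (73205.0 − 3125.00) = 5840.00.
Running total after k=1: 380584.
k=2: B_{4}/(4)! × [f^{(3)}(11) − f^{(3)}(5)] = −1/720 × (7260.00 − 1500.00) = -8.00000.
Running total after k=2: 380576.
k=3: B_{6}/(6)! × [f^{(5)}(11) − f^{(5)}(5)] = 1/30240 × (120.000 − 120.000) = 0.00000.
Running total after k=3: 380576.
k=4: B_{8}/(8)! × [f^{(7)}(11) − f^{(7)}(5)] = −1/1209600 × (0.00000 − 0.00000) = 0.00000.

S_4 ≈ 380576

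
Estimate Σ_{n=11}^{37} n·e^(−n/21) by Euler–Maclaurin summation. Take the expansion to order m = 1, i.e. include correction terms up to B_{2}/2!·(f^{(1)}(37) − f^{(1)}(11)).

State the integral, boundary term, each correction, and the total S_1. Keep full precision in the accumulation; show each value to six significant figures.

S_1 ≈ 195.247

∫_11^37 x·e^(−x/21) dx evaluates to 188.847.
Boundary: ½(f(11) + f(37)) = ½(6.51486 + 6.35355) = 6.43420.
Running total after boundary: 195.281.
Correction k=1: B_{2}/2! · (f^{(1)}(37) − f^{(1)}(11)) = 1/12 · (-0.130832 − 0.282029) = -0.0344051.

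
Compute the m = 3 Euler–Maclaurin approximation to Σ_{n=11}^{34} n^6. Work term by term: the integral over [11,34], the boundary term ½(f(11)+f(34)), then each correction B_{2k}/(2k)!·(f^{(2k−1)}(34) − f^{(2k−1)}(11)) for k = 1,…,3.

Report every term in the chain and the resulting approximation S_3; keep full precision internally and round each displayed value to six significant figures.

∫_11^34 x^6 dx evaluates to 7.50055e+09.
Boundary: ½(f(11) + f(34)) = ½(1.77156e+06 + 1.54480e+09) = 7.73288e+08.
Integral + boundary = 8.27384e+09.
k=1: B_{2}/(2)! × [f^{(1)}(34) − f^{(1)}(11)] = 1/12 × (2.72613e+08 − 966306) = 2.26372e+07.
Partial sum through k=1: 8.29648e+09.
k=2: B_{4}/(4)! × [f^{(3)}(34) − f^{(3)}(11)] = −1/720 × (4.71648e+06 − 159720) = -6328.83.
Partial sum through k=2: 8.29647e+09.
k=3: B_{6}/(6)! × [f^{(5)}(34) − f^{(5)}(11)] = 1/30240 × (24480.0 − 7920.00) = 0.547619.

S_3 ≈ 8.29647e+09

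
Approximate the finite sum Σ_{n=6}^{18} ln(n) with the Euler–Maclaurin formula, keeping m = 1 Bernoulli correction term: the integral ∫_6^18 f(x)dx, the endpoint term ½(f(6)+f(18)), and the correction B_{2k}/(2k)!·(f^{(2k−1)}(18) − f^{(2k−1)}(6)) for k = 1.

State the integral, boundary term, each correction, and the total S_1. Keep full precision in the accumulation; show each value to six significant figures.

S_1 ≈ 31.6079

∫_6^18 ln(x) dx evaluates to 29.2761.
½[f(6) + f(18)] = ½[1.79176 + 2.89037] = 2.34107.
So far: 31.6172.
Correction k=1: B_{2}/2! · (f^{(1)}(18) − f^{(1)}(6)) = 1/12 · (0.0555556 − 0.166667) = -0.00925926.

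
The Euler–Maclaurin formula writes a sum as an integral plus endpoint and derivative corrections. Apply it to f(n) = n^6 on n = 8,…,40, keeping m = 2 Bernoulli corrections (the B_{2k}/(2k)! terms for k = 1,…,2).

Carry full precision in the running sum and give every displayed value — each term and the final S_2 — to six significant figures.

∫_8^40 x^6 dx evaluates to 2.34054e+10.
½[f(8) + f(40)] = ½[262144 + 4.09600e+09] = 2.04813e+09.
So far: 2.54535e+10.
Correction k=1: B_{2}/2! · (f^{(1)}(40) − f^{(1)}(8)) = 1/12 · (6.14400e+08 − 196608) = 5.11836e+07.
After k=1: 2.55047e+10.
Correction k=2: B_{4}/4! · (f^{(3)}(40) − f^{(3)}(8)) = −1/720 · (7.68000e+06 − 61440.0) = -10581.3.

S_2 ≈ 2.55047e+10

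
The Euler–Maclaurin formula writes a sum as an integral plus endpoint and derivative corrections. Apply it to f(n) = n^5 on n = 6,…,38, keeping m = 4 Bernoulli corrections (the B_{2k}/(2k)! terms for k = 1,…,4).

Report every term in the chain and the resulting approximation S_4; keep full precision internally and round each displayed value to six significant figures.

S_4 ≈ 5.42305e+08

∫_6^38 x^5 dx evaluates to 5.01815e+08.
Boundary: ½(f(6) + f(38)) = ½(7776.00 + 7.92352e+07) = 3.96215e+07.
Running total after boundary: 5.41436e+08.
Correction k=1: B_{2}/2! · (f^{(1)}(38) − f^{(1)}(6)) = 1/12 · (1.04257e+07 − 6480.00) = 868267.
After k=1: 5.42305e+08.
Correction k=2: B_{4}/4! · (f^{(3)}(38) − f^{(3)}(6)) = −1/720 · (86640.0 − 2160.00) = -117.333.
After k=2: 5.42305e+08.
Correction k=3: B_{6}/6! · (f^{(5)}(38) − f^{(5)}(6)) = 1/30240 · (120.000 − 120.000) = 0.00000.
After k=3: 5.42305e+08.
Correction k=4: B_{8}/8! · (f^{(7)}(38) − f^{(7)}(6)) = −1/1209600 · (0.00000 − 0.00000) = 0.00000.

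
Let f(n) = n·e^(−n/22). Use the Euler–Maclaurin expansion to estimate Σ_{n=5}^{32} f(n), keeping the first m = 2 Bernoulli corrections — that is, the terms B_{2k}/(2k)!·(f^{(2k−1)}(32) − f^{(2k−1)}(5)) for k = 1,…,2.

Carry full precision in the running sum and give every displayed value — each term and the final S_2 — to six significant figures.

Integral: ∫_5^32 x·e^(−x/22) dx = 195.836.
Endpoint term: (f(5) + f(32))/2 = (3.98352 + 7.47221)/2 = 5.72786.
So far: 201.564.
Order-1 term: 1/12 · (-0.106139 − 0.615634) = -0.0601478.
After k=1: 201.504.
Order-2 term: −1/720 · (0.000745607 − 0.00456414) = 5.30351e-06.

S_2 ≈ 201.504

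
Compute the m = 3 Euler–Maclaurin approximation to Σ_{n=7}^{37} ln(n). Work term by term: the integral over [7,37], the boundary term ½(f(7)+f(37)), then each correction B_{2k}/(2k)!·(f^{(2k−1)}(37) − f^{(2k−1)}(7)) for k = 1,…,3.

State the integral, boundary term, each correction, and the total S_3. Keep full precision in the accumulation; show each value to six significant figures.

∫_7^37 ln(x) dx evaluates to 89.9826.
½[f(7) + f(37)] = ½[1.94591 + 3.61092] = 2.77841.
Integral + boundary = 92.7610.
k=1: B_{2}/(2)! × [f^{(1)}(37) − f^{(1)}(7)] = 1/12 × (0.0270270 − 0.142857) = -0.00965251.
Partial sum through k=1: 92.7514.
k=2: B_{4}/(4)! × [f^{(3)}(37) − f^{(3)}(7)] = −1/720 × (3.94843e-05 − 0.00583090) = 8.04364e-06.
Partial sum through k=2: 92.7514.
k=3: B_{6}/(6)! × [f^{(5)}(37) − f^{(5)}(7)] = 1/30240 × (3.46101e-07 − 0.00142798) = -4.72100e-08.

S_3 ≈ 92.7514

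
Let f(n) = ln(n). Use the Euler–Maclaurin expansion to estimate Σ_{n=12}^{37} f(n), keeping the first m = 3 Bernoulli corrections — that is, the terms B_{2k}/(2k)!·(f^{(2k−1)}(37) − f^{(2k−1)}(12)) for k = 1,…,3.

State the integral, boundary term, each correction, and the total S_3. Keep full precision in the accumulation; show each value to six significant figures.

∫_12^37 ln(x) dx evaluates to 78.7851.
Endpoint term: (f(12) + f(37))/2 = (2.48491 + 3.61092)/2 = 3.04791.
Integral + boundary = 81.8330.
Order-1 term: 1/12 · (0.0270270 − 0.0833333) = -0.00469219.
Partial sum through k=1: 81.8283.
Order-2 term: −1/720 · (3.94843e-05 − 0.00115741) = 1.55267e-06.
Partial sum through k=2: 81.8283.
Order-3 term: 1/30240 · (3.46101e-07 − 9.64506e-05) = -3.17806e-09.

S_3 ≈ 81.8283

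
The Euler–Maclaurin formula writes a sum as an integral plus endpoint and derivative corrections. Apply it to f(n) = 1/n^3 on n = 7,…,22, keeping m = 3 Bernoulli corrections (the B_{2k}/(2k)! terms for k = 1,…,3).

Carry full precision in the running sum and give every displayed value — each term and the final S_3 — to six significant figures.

S_3 ≈ 0.0107781

∫_7^22 1/x^3 dx evaluates to 0.00917102.
½[f(7) + f(22)] = ½[0.00291545 + 9.39144e-05] = 0.00150468.
Integral + boundary = 0.0106757.
k=1: B_{2}/(2)! × [f^{(1)}(22) − f^{(1)}(7)] = 1/12 × (-1.28065e-05 − (-0.00124948)) = 0.000103056.
Running total after k=1: 0.0107788.
k=2: B_{4}/(4)! × [f^{(3)}(22) − f^{(3)}(7)] = −1/720 × (-5.29194e-07 − (-0.000509992)) = -7.07587e-07.
Running total after k=2: 0.0107781.
k=3: B_{6}/(6)! × [f^{(5)}(22) − f^{(5)}(7)] = 1/30240 × (-4.59218e-08 − (-0.000437136)) = 1.44540e-08.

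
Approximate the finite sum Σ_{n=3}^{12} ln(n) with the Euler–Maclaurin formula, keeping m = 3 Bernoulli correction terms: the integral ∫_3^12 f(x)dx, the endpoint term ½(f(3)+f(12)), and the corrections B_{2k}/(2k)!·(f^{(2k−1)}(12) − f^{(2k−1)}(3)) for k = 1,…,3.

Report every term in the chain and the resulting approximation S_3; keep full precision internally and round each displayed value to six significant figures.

S_3 ≈ 19.2941

Integral: ∫_3^12 ln(x) dx = 17.5230.
½[f(3) + f(12)] = ½[1.09861 + 2.48491] = 1.79176.
Running total after boundary: 19.3148.
Order-1 term: 1/12 · (0.0833333 − 0.333333) = -0.0208333.
Running total after k=1: 19.2940.
Order-2 term: −1/720 · (0.00115741 − 0.0740741) = 0.000101273.
Running total after k=2: 19.2941.
Order-3 term: 1/30240 · (9.64506e-05 − 0.0987654) = -3.26286e-06.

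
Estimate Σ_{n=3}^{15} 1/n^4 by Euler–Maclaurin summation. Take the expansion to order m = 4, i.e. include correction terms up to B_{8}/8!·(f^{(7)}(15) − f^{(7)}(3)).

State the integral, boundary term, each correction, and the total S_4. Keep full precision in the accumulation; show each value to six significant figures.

S_4 ≈ 0.0197332

The integral term ∫_3^15 1/x^4 dx = 0.0122469.
Endpoint term: (f(3) + f(15))/2 = (0.0123457 + 1.97531e-05)/2 = 0.00618272.
Integral + boundary = 0.0184296.
Order-1 term: 1/12 · (-5.26749e-06 − (-0.0164609)) = 0.00137130.
After k=1: 0.0198009.
Order-2 term: −1/720 · (-7.02332e-07 − (-0.0548697)) = -7.62069e-05.
After k=2: 0.0197247.
Order-3 term: 1/30240 · (-1.74803e-07 − (-0.341411)) = 1.12901e-05.
After k=3: 0.0197360.
Order-4 term: −1/1209600 · (-6.99210e-08 − (-3.41411)) = -2.82251e-06.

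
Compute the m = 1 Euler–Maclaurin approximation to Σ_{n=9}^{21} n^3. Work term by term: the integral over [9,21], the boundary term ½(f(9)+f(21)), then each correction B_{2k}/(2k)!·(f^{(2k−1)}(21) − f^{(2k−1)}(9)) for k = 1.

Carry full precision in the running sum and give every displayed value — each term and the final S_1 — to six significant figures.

S_1 ≈ 52065.0

∫_9^21 x^3 dx evaluates to 46980.0.
Endpoint term: (f(9) + f(21))/2 = (729.000 + 9261.00)/2 = 4995.00.
Running total after boundary: 51975.0.
Order-1 term: 1/12 · (1323.00 − 243.000) = 90.0000.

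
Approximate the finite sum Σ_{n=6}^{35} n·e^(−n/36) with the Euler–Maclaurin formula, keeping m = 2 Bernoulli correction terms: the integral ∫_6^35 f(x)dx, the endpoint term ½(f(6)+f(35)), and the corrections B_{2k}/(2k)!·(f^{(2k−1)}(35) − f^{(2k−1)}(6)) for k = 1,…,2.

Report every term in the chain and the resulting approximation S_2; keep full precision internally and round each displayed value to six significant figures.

S_2 ≈ 322.196

∫_6^35 x·e^(−x/36) dx evaluates to 313.095.
Endpoint term: (f(6) + f(35))/2 = (5.07889 + 13.2385)/2 = 9.15867.
So far: 322.254.
Order-1 term: 1/12 · (0.0105067 − 0.705401) = -0.0579079.
After k=1: 322.196.
Order-2 term: −1/720 · (0.000591813 − 0.00185059) = 1.74830e-06.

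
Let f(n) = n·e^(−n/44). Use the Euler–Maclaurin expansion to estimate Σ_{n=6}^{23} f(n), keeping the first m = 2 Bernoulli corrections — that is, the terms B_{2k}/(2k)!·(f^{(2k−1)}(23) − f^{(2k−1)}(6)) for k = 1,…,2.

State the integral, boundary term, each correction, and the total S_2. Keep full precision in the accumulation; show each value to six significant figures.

S_2 ≈ 181.079

The integral term ∫_6^23 x·e^(−x/44) dx = 171.683.
½[f(6) + f(23)] = ½[5.23515 + 13.6367] = 9.43594.
So far: 181.118.
Correction k=1: B_{2}/2! · (f^{(1)}(23) − f^{(1)}(6)) = 1/12 · (0.282976 − 0.753545) = -0.0392141.
After k=1: 181.079.
Correction k=2: B_{4}/4! · (f^{(3)}(23) − f^{(3)}(6)) = −1/720 · (0.000758666 − 0.00129060) = 7.38792e-07.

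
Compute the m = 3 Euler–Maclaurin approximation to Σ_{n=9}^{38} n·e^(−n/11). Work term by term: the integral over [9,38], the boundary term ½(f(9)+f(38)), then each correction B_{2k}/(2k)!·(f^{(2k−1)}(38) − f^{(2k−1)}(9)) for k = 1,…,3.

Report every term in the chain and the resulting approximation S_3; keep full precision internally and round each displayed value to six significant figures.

∫_9^38 x·e^(−x/11) dx evaluates to 80.0380.
½[f(9) + f(38)] = ½[3.97110 + 1.20086] = 2.58598.
Running total after boundary: 82.6240.
k=1: B_{2}/(2)! × [f^{(1)}(38) − f^{(1)}(9)] = 1/12 × (-0.0775677 − 0.0802242) = -0.0131493.
After k=1: 82.6108.
k=2: B_{4}/(4)! × [f^{(3)}(38) − f^{(3)}(9)] = −1/720 × (-0.000118714 − 0.00795612) = 1.12150e-05.
After k=2: 82.6108.
k=3: B_{6}/(6)! × [f^{(5)}(38) − f^{(5)}(9)] = 1/30240 × (3.33577e-06 − 0.000126027) = -4.05724e-09.

S_3 ≈ 82.6108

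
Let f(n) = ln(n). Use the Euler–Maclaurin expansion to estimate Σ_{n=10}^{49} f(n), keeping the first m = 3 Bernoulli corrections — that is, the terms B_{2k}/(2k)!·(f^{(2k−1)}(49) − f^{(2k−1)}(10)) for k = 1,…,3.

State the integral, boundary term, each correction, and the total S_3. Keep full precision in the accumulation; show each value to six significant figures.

S_3 ≈ 131.764

The integral term ∫_10^49 ln(x) dx = 128.673.
Boundary: ½(f(10) + f(49)) = ½(2.30259 + 3.89182) = 3.09720.
Integral + boundary = 131.771.
k=1: B_{2}/(2)! × [f^{(1)}(49) − f^{(1)}(10)] = 1/12 × (0.0204082 − 0.100000) = -0.00663265.
After k=1: 131.764.
k=2: B_{4}/(4)! × [f^{(3)}(49) − f^{(3)}(10)] = −1/720 × (1.69997e-05 − 0.00200000) = 2.75417e-06.
After k=2: 131.764.
k=3: B_{6}/(6)! × [f^{(5)}(49) − f^{(5)}(10)] = 1/30240 × (8.49632e-08 − 0.000240000) = -7.93370e-09.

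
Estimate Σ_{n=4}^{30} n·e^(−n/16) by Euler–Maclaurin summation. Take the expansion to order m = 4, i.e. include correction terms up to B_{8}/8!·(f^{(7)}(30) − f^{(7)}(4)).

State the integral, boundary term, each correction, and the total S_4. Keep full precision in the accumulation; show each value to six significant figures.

S_4 ≈ 140.145

The integral term ∫_4^30 x·e^(−x/16) dx = 136.347.
Endpoint term: (f(4) + f(30))/2 = (3.11520 + 4.60065)/2 = 3.85793.
Running total after boundary: 140.205.
k=1: B_{2}/(2)! × [f^{(1)}(30) − f^{(1)}(4)] = 1/12 × (-0.134186 − 0.584101) = -0.0598572.
Running total after k=1: 140.145.
k=2: B_{4}/(4)! × [f^{(3)}(30) − f^{(3)}(4)] = −1/720 × (0.000673923 − 0.00836602) = 1.06835e-05.
Running total after k=2: 140.145.
k=3: B_{6}/(6)! × [f^{(5)}(30) − f^{(5)}(4)] = 1/30240 × (7.31253e-06 − 5.64469e-05) = -1.62481e-09.
Running total after k=3: 140.145.
k=4: B_{8}/(8)! × [f^{(7)}(30) − f^{(7)}(4)] = −1/1209600 × (4.68459e-08 − 3.13336e-07) = 2.20313e-13.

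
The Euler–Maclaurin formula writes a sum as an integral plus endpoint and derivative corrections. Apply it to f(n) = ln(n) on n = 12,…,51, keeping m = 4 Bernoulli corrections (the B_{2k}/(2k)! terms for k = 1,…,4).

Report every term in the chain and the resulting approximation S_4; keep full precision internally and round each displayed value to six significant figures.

Integral: ∫_12^51 ln(x) dx = 131.704.
½[f(12) + f(51)] = ½[2.48491 + 3.93183] = 3.20837.
Integral + boundary = 134.913.
Correction k=1: B_{2}/2! · (f^{(1)}(51) − f^{(1)}(12)) = 1/12 · (0.0196078 − 0.0833333) = -0.00531046.
Running total after k=1: 134.907.
Correction k=2: B_{4}/4! · (f^{(3)}(51) − f^{(3)}(12)) = −1/720 · (1.50772e-05 − 0.00115741) = 1.58657e-06.
Running total after k=2: 134.907.
Correction k=3: B_{6}/6! · (f^{(5)}(51) − f^{(5)}(12)) = 1/30240 · (6.95601e-08 − 9.64506e-05) = -3.18720e-09.
Running total after k=3: 134.907.
Correction k=4: B_{8}/8! · (f^{(7)}(51) − f^{(7)}(12)) = −1/1209600 · (8.02308e-10 − 2.00939e-05) = 1.66113e-11.

S_4 ≈ 134.907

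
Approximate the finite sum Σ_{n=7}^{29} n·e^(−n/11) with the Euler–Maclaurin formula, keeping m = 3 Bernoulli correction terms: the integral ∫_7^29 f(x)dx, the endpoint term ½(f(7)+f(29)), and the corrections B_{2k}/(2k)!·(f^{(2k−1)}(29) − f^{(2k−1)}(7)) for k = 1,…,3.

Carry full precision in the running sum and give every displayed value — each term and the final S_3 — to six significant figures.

S_3 ≈ 76.1359

∫_7^29 x·e^(−x/11) dx evaluates to 73.2709.
Boundary: ½(f(7) + f(29)) = ½(3.70449 + 2.07702) = 2.89075.
Running total after boundary: 76.1617.
Order-1 term: 1/12 · (-0.117198 − 0.192441) = -0.0258033.
Running total after k=1: 76.1358.
Order-2 term: −1/720 · (0.000215240 − 0.0103378) = 1.40590e-05.
Running total after k=2: 76.1359.
Order-3 term: 1/30240 · (1.15625e-05 − 0.000157728) = -4.83351e-09.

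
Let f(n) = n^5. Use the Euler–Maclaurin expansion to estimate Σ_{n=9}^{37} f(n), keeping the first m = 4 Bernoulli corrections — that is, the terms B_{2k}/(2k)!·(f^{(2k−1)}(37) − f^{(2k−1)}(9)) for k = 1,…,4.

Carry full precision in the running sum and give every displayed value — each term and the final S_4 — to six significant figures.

S_4 ≈ 4.63012e+08

∫_9^37 x^5 dx evaluates to 4.27532e+08.
½[f(9) + f(37)] = ½[59049.0 + 6.93440e+07] = 3.47015e+07.
Running total after boundary: 4.62234e+08.
k=1: B_{2}/(2)! × [f^{(1)}(37) − f^{(1)}(9)] = 1/12 × (9.37080e+06 − 32805.0) = 778167.
Partial sum through k=1: 4.63012e+08.
k=2: B_{4}/(4)! × [f^{(3)}(37) − f^{(3)}(9)] = −1/720 × (82140.0 − 4860.00) = -107.333.
Partial sum through k=2: 4.63012e+08.
k=3: B_{6}/(6)! × [f^{(5)}(37) − f^{(5)}(9)] = 1/30240 × (120.000 − 120.000) = 0.00000.
Partial sum through k=3: 4.63012e+08.
k=4: B_{8}/(8)! × [f^{(7)}(37) − f^{(7)}(9)] = −1/1209600 × (0.00000 − 0.00000) = 0.00000.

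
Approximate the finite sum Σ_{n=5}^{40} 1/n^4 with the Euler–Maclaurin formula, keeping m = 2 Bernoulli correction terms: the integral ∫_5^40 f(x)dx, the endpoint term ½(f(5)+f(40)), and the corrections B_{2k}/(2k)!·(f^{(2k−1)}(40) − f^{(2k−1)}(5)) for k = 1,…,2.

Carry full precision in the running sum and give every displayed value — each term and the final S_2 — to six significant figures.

Integral: ∫_5^40 1/x^4 dx = 0.00266146.
Endpoint term: (f(5) + f(40))/2 = (0.00160000 + 3.90625e-07)/2 = 0.000800195.
Integral + boundary = 0.00346165.
k=1: B_{2}/(2)! × [f^{(1)}(40) − f^{(1)}(5)] = 1/12 × (-3.90625e-08 − (-0.00128000)) = 0.000106663.
After k=1: 0.00356832.
k=2: B_{4}/(4)! × [f^{(3)}(40) − f^{(3)}(5)] = −1/720 × (-7.32422e-10 − (-0.00153600)) = -2.13333e-06.

S_2 ≈ 0.00356618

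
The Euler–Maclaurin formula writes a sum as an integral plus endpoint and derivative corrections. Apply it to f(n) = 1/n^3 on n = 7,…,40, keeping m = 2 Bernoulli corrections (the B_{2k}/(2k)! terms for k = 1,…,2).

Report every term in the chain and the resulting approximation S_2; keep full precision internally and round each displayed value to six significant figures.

Integral: ∫_7^40 1/x^3 dx = 0.00989158.
½[f(7) + f(40)] = ½[0.00291545 + 1.56250e-05] = 0.00146554.
Running total after boundary: 0.0113571.
Correction k=1: B_{2}/2! · (f^{(1)}(40) − f^{(1)}(7)) = 1/12 · (-1.17187e-06 − (-0.00124948)) = 0.000104026.
Partial sum through k=1: 0.0114611.
Correction k=2: B_{4}/4! · (f^{(3)}(40) − f^{(3)}(7)) = −1/720 · (-1.46484e-08 − (-0.000509992)) = -7.08301e-07.

S_2 ≈ 0.0114604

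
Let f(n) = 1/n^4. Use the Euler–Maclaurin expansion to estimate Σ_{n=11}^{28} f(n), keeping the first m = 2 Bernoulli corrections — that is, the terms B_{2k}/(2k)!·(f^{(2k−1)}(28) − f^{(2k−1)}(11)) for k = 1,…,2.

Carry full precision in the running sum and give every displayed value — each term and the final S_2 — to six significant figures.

The integral term ∫_11^28 1/x^4 dx = 0.000235254.
Endpoint term: (f(11) + f(28))/2 = (6.83013e-05 + 1.62693e-06)/2 = 3.49641e-05.
Running total after boundary: 0.000270218.
Order-1 term: 1/12 · (-2.32418e-07 − (-2.48369e-05)) = 2.05037e-06.
Running total after k=1: 0.000272268.
Order-2 term: −1/720 · (-8.89355e-09 − (-6.15790e-06)) = -8.54028e-09.

S_2 ≈ 0.000272260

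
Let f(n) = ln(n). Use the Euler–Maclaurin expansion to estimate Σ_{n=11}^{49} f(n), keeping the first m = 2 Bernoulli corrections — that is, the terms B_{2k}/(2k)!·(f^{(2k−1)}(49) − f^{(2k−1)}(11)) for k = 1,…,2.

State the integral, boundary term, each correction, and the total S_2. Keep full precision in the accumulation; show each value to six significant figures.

Integral: ∫_11^49 ln(x) dx = 126.322.
Boundary: ½(f(11) + f(49)) = ½(2.39790 + 3.89182) = 3.14486.
So far: 129.467.
Correction k=1: B_{2}/2! · (f^{(1)}(49) − f^{(1)}(11)) = 1/12 · (0.0204082 − 0.0909091) = -0.00587508.
Running total after k=1: 129.461.
Correction k=2: B_{4}/4! · (f^{(3)}(49) − f^{(3)}(11)) = −1/720 · (1.69997e-05 − 0.00150263) = 2.06337e-06.

S_2 ≈ 129.461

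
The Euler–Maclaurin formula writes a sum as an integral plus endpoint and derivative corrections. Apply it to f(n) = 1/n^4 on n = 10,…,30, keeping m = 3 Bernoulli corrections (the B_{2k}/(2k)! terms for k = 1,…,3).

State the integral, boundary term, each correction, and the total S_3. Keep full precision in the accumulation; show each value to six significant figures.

S_3 ≈ 0.000374908

∫_10^30 1/x^4 dx evaluates to 0.000320988.
Endpoint term: (f(10) + f(30))/2 = (0.000100000 + 1.23457e-06)/2 = 5.06173e-05.
Integral + boundary = 0.000371605.
k=1: B_{2}/(2)! × [f^{(1)}(30) − f^{(1)}(10)] = 1/12 × (-1.64609e-07 − (-4.00000e-05)) = 3.31962e-06.
Partial sum through k=1: 0.000374925.
k=2: B_{4}/(4)! × [f^{(3)}(30) − f^{(3)}(10)] = −1/720 × (-5.48697e-09 − (-1.20000e-05)) = -1.66590e-08.
Partial sum through k=2: 0.000374908.
k=3: B_{6}/(6)! × [f^{(5)}(30) − f^{(5)}(10)] = 1/30240 × (-3.41411e-10 − (-6.72000e-06)) = 2.22211e-10.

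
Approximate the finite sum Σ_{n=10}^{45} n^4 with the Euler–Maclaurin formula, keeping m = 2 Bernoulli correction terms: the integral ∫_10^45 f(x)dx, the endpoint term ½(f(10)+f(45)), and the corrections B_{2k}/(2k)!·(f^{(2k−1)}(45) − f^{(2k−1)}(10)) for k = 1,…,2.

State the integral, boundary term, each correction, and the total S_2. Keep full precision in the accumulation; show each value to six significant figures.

∫_10^45 x^4 dx evaluates to 3.68856e+07.
Boundary: ½(f(10) + f(45)) = ½(10000.0 + 4.10062e+06) = 2.05531e+06.
So far: 3.89409e+07.
Correction k=1: B_{2}/2! · (f^{(1)}(45) − f^{(1)}(10)) = 1/12 · (364500 − 4000.00) = 30041.7.
After k=1: 3.89710e+07.
Correction k=2: B_{4}/4! · (f^{(3)}(45) − f^{(3)}(10)) = −1/720 · (1080.00 − 240.000) = -1.16667.

S_2 ≈ 3.89710e+07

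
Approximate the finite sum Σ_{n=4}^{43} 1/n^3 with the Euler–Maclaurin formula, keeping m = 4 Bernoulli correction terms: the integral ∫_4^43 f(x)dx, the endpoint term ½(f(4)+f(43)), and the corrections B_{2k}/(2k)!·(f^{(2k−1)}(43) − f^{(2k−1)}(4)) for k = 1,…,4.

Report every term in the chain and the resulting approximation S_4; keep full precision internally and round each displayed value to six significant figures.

S_4 ≈ 0.0397556

∫_4^43 1/x^3 dx evaluates to 0.0309796.
Boundary: ½(f(4) + f(43)) = ½(0.0156250 + 1.25775e-05) = 0.00781879.
So far: 0.0387984.
Order-1 term: 1/12 · (-8.77501e-07 − (-0.0117188)) = 0.000976489.
Partial sum through k=1: 0.0397749.
Order-2 term: −1/720 · (-9.49162e-09 − (-0.0146484)) = -2.03450e-05.
Partial sum through k=2: 0.0397545.
Order-3 term: 1/30240 · (-2.15602e-10 − (-0.0384521)) = 1.27157e-06.
Partial sum through k=3: 0.0397558.
Order-4 term: −1/1209600 · (-8.39554e-12 − (-0.173035)) = -1.43051e-07.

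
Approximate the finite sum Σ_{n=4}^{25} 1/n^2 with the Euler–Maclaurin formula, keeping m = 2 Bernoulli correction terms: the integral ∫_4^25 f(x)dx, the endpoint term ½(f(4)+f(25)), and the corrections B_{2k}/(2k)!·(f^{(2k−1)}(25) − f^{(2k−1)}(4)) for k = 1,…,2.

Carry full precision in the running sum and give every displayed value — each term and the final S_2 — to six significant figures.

S_2 ≈ 0.244611

Integral: ∫_4^25 1/x^2 dx = 0.210000.
Endpoint term: (f(4) + f(25))/2 = (0.0625000 + 0.00160000)/2 = 0.0320500.
Running total after boundary: 0.242050.
Order-1 term: 1/12 · (-0.000128000 − (-0.0312500)) = 0.00259350.
After k=1: 0.244643.
Order-2 term: −1/720 · (-2.45760e-06 − (-0.0234375)) = -3.25487e-05.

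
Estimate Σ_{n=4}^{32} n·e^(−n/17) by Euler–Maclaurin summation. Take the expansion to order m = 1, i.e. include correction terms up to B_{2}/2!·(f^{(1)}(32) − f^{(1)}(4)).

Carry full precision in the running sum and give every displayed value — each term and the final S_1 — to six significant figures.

The integral term ∫_4^32 x·e^(−x/17) dx = 155.342.
Boundary: ½(f(4) + f(32)) = ½(3.16135 + 4.87141) = 4.01638.
Running total after boundary: 159.358.
Order-1 term: 1/12 · (-0.134322 − 0.604376) = -0.0615582.

S_1 ≈ 159.297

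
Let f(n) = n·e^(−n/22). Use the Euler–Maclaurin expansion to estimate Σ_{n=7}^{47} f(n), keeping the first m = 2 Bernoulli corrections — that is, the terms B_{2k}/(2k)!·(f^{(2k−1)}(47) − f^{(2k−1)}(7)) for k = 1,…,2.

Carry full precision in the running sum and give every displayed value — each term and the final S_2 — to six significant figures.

Integral: ∫_7^47 x·e^(−x/22) dx = 284.875.
Endpoint term: (f(7) + f(47))/2 = (5.09229 + 5.54992)/2 = 5.32111.
So far: 290.197.
Order-1 term: 1/12 · (-0.134186 − 0.496003) = -0.0525157.
Running total after k=1: 290.144.
Order-2 term: −1/720 · (0.000210705 − 0.00403088) = 5.30579e-06.

S_2 ≈ 290.144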